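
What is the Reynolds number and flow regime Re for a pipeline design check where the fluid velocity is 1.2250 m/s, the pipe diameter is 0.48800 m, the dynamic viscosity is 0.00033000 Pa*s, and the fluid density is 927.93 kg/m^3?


Step 1: Re = rho*vel*D/mu = 927.93*1.225*0.488/0.00033 = 1.6810e+06
Step 2: Re = 1.6810e+06 > 4000, so flow is turbulent.
Re = 1.6810e+06 (turbulent)


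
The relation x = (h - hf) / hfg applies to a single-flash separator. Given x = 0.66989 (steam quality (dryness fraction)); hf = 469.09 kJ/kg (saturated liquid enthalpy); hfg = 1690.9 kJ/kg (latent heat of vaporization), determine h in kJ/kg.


h = hf + x * hfg
h = 469.09 + 0.66989 * 1690.9
h = 1601.8 kJ/kg


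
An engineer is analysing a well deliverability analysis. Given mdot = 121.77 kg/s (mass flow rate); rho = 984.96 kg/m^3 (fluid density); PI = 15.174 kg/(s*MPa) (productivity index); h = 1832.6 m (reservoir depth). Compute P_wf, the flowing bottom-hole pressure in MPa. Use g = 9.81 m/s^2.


Step 1: P_i = rho*g*h/1e6 = 984.96*9.81*1832.6/1e6 = 17.70742 MPa
Step 2: P_wf = P_i - mdot/PI = 17.70742 - 121.77/15.174 = 9.6825 MPa
P_wf = 9.6825 MPa


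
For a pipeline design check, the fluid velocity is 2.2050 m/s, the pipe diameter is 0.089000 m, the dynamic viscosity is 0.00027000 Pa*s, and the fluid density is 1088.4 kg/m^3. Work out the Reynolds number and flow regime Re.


Step 1: Re = rho*vel*D/mu = 1088.4*2.205*0.089/0.00027 = 7.9109e+05
Step 2: Re = 7.9109e+05 > 4000, so flow is turbulent.
Re = 7.9109e+05 (turbulent)


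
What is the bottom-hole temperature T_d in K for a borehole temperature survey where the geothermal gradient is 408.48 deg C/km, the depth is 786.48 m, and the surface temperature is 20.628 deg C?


T_d = T_surf + grad * d / 1000
T_d = 20.628 + 408.48 * 786.48 / 1000
T_d = 341.8894 deg C
Convert to K: 341.8894 + 273.15 = 615.04 K
T_d = 615.04 K


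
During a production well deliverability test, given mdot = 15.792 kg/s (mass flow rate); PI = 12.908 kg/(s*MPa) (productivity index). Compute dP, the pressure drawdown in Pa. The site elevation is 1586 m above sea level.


dP = mdot * 1000 / PI
dP = 15.792 * 1000 / 12.908
dP = 1223.427 kPa
Convert: 1223.427 kPa * 1000.0 = 1.2234e+06 Pa
dP = 1.2234e+06 Pa


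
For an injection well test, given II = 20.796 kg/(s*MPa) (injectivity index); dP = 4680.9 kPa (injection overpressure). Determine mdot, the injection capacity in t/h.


mdot = II * dP / 1000
mdot = 20.796 * 4680.9 / 1000
mdot = 97.34400 kg/s
Convert: 97.34400 kg/s * 3.6 = 350.44 t/h
mdot = 350.44 t/h


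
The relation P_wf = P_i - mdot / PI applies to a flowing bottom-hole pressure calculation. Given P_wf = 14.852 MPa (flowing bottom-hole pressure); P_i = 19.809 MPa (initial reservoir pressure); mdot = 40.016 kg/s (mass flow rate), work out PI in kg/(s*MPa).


PI = mdot / (P_i - P_wf)
PI = 40.016 / (19.809 - 14.852)
PI = 8.0726 kg/(s*MPa)


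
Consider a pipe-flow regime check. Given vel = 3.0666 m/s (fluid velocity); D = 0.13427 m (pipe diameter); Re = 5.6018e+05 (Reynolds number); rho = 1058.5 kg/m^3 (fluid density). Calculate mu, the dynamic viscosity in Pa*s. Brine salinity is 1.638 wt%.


mu = rho * vel * D / Re
mu = 1058.5 * 3.0666 * 0.13427 / 5.6018e+05
mu = 0.00077804 Pa*s


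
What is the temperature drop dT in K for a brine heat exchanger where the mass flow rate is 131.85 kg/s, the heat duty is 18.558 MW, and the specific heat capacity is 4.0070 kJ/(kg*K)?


dT = Q * 1000 / (mdot * cp)
dT = 18.558 * 1000 / (131.85 * 4.0070)
dT = 35.126 K


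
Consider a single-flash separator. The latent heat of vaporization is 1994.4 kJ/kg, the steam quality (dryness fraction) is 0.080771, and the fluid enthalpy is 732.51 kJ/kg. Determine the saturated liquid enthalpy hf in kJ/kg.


hf = h - x * hfg
hf = 732.51 - 0.080771 * 1994.4
hf = 571.42 kJ/kg


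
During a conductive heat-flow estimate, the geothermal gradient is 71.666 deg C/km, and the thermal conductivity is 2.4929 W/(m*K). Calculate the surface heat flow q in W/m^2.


q = k * grad / 1000
q = 2.4929 * 71.666 / 1000
q = 0.17866 W/m^2


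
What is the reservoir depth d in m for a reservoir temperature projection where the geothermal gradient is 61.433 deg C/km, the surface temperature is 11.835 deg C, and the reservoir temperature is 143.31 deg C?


d = (T_res - T_surf) / grad * 1000
d = (143.31 - 11.835) / 61.433 * 1000
d = 2140.1 m


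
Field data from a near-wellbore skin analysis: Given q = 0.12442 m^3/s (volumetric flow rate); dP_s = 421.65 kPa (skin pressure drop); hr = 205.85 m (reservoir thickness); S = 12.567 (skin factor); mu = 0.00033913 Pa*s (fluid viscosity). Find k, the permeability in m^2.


k = S*q*mu / (2*pi*dP_s*1000*hr)
k = 12.567*0.12442*0.00033913 / (2*pi*421.65*1000*205.85)
k = 9.7231e-13 m^2


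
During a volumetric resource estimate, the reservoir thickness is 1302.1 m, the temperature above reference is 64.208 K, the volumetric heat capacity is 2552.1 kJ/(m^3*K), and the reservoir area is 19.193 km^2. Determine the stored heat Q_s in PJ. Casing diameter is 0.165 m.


Step 1: Vr = A*1e6*hr = 19.193*1e6*1302.1 = 2.499121e+10 m^3
Step 2: Q_s = Vr*rhoc*dT/1e12 = 2.499121e+10*2552.1*64.208/1e12 = 4095.2 PJ
Q_s = 4095.2 PJ


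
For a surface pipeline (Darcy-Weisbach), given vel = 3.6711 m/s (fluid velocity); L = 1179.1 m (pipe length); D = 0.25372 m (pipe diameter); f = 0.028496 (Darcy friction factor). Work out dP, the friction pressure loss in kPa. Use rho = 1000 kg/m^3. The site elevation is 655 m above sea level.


dP = f * (L/D) * (rho*vel^2/2) / 1000
dP = 0.028496 * (1179.1/0.25372) * (1000*3.6711^2/2) / 1000
dP = 892.36 kPa


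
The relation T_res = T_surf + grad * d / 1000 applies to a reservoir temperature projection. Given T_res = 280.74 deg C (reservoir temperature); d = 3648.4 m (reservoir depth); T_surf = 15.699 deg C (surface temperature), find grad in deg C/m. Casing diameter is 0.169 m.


grad = (T_res - T_surf) / d * 1000
grad = (280.74 - 15.699) / 3648.4 * 1000
grad = 72.64582 deg C/km
Convert: 72.64582 deg C/km * 0.001 = 0.072646 deg C/m
grad = 0.072646 deg C/m


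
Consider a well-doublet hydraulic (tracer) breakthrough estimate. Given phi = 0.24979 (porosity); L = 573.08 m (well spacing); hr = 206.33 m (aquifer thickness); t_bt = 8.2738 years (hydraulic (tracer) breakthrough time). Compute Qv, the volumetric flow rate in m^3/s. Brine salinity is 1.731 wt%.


Qv = pi*hr*phi*L^2 / (3*t_bt*365.25*86400)
Qv = pi*206.33*0.24979*573.08^2 / (3*8.2738*365.25*86400)
Qv = 0.067887 m^3/s


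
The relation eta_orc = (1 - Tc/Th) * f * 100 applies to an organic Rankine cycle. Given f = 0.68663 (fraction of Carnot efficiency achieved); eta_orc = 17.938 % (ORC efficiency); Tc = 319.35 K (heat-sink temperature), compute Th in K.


Th = Tc / (1 - (eta_orc/100)/f)
Th = 319.35 / (1 - (17.938/100)/0.68663)
Th = 432.28 K


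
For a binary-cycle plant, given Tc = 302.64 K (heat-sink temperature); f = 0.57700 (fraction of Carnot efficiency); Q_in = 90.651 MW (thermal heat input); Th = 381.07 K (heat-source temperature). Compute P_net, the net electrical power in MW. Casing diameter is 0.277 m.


Step 1: eta = (1 - Tc/Th)*f = (1 - 302.64/381.07)*0.577 = 0.1187554
Step 2: P_net = eta * Q_in = 0.1187554 * 90.651 = 10.765 MW
P_net = 10.765 MW


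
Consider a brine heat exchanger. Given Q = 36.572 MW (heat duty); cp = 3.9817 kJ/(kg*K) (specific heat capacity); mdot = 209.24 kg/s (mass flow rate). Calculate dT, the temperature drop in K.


dT = Q * 1000 / (mdot * cp)
dT = 36.572 * 1000 / (209.24 * 3.9817)
dT = 43.897 K


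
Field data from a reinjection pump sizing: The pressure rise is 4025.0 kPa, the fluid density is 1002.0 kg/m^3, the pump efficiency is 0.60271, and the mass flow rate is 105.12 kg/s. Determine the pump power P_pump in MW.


P_pump = mdot * dP / (rho * eta)
P_pump = 105.12 * 4025.0 / (1002.0 * 0.60271)
P_pump = 700.6080 kW
Convert: 700.6080 kW * 0.001 = 0.70061 MW
P_pump = 0.70061 MW


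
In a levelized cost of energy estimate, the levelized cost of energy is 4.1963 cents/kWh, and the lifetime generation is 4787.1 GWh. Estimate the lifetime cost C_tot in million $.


C_tot = LCOE / 100 * E_tot
C_tot = 4.1963 / 100 * 4787.1
C_tot = 200.88 million $


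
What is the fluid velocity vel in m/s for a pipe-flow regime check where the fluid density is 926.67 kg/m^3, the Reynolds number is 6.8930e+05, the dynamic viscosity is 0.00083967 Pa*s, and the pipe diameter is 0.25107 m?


vel = Re * mu / (rho * D)
vel = 6.8930e+05 * 0.00083967 / (926.67 * 0.25107)
vel = 2.4877 m/s


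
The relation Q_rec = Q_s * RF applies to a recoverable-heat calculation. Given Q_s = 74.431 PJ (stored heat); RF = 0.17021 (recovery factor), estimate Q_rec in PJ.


Q_rec = Q_s * RF
Q_rec = 74.431 * 0.17021
Q_rec = 12.669 PJ


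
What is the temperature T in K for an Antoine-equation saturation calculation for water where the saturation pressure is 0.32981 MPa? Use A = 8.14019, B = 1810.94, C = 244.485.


T = B / (A - log10(P_sat * 760 / 0.101325)) - C
T = 1810.94 / (8.14019 - log10(0.32981 * 760 / 0.101325)) - 244.485
T = 137.0202 deg C
Convert to K: 137.0202 + 273.15 = 410.17 K
T = 410.17 K


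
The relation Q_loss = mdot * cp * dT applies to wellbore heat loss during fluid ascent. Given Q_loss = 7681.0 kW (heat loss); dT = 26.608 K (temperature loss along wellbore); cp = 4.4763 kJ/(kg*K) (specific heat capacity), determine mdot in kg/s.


mdot = Q_loss / (cp * dT)
mdot = 7681.0 / (4.4763 * 26.608)
mdot = 64.489 kg/s


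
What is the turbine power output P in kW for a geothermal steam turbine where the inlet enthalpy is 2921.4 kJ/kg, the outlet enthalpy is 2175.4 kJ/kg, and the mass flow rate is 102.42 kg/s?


P = mdot * (h_in - h_out) / 1000
P = 102.42 * (2921.4 - 2175.4) / 1000
P = 76.40532 MW
Convert: 76.40532 MW * 1000.0 = 76405 kW
P = 76405 kW


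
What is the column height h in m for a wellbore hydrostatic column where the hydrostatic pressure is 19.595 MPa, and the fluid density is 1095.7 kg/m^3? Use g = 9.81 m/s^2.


h = P * 1e6 / (g * rho)
h = 19.595 * 1e6 / (9.81 * 1095.7)
h = 1823.0 m


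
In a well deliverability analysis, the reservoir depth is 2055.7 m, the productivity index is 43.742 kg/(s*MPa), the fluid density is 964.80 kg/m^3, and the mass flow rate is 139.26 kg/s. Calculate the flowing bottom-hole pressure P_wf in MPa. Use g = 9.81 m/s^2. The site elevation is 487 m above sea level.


Step 1: P_i = rho*g*h/1e6 = 964.8*9.81*2055.7/1e6 = 19.45656 MPa
Step 2: P_wf = P_i - mdot/PI = 19.45656 - 139.26/43.742 = 16.273 MPa
P_wf = 16.273 MPa


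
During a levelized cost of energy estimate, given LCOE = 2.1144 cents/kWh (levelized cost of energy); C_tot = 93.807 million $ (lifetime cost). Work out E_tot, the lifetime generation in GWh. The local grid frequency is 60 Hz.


E_tot = C_tot / LCOE * 100
E_tot = 93.807 / 2.1144 * 100
E_tot = 4436.6 GWh


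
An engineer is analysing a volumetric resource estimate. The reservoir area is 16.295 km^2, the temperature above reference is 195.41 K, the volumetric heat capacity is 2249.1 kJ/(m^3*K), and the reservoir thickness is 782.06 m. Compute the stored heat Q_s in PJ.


Step 1: Vr = A*1e6*hr = 16.295*1e6*782.06 = 1.274367e+10 m^3
Step 2: Q_s = Vr*rhoc*dT/1e12 = 1.274367e+10*2249.1*195.41/1e12 = 5600.8 PJ
Q_s = 5600.8 PJ


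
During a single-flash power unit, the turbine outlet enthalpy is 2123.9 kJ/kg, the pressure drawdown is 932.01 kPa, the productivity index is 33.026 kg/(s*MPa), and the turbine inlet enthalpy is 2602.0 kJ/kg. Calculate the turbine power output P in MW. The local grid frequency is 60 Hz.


Step 1: mdot = PI * dP / 1000 = 33.026 * 932.01 / 1000 = 30.78056 kg/s
Step 2: P = mdot*(h_in - h_out)/1000 = 30.78056*(2602.0 - 2123.9)/1000 = 14.716 MW
P = 14.716 MW


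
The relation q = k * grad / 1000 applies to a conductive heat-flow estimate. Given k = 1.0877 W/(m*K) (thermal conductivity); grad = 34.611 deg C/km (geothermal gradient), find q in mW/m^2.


q = k * grad / 1000
q = 1.0877 * 34.611 / 1000
q = 0.03764638 W/m^2
Convert: 0.03764638 W/m^2 * 1000.0 = 37.646 mW/m^2
q = 37.646 mW/m^2


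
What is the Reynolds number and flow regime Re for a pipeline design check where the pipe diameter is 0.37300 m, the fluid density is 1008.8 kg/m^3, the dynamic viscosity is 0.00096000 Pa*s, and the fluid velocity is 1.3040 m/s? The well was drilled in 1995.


Step 1: Re = rho*vel*D/mu = 1008.8*1.304*0.373/0.00096 = 5.1112e+05
Step 2: Re = 5.1112e+05 > 4000, so flow is turbulent.
Re = 5.1112e+05 (turbulent)


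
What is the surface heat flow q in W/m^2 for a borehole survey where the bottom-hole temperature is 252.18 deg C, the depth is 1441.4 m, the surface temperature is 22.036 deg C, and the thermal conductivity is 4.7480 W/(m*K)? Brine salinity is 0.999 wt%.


Step 1: grad = (T_d - T_surf)/d * 1000 = (252.18 - 22.036)/1441.4 * 1000 = 159.6670 deg C/km
Step 2: q = k * grad / 1000 = 4.748 * 159.6670 / 1000 = 0.75810 W/m^2
q = 0.75810 W/m^2


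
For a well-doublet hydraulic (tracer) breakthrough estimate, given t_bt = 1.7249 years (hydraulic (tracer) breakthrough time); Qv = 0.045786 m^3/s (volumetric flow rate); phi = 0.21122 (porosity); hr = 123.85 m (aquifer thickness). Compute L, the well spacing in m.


L = sqrt(t_bt*365.25*86400*3*Qv / (pi*hr*phi))
L = sqrt(1.7249*365.25*86400*3*0.045786 / (pi*123.85*0.21122))
L = 301.63 m


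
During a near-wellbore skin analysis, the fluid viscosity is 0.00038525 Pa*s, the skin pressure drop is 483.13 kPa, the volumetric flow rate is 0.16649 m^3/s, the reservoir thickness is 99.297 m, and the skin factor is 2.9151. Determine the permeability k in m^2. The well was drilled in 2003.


k = S*q*mu / (2*pi*dP_s*1000*hr)
k = 2.9151*0.16649*0.00038525 / (2*pi*483.13*1000*99.297)
k = 6.2030e-13 m^2


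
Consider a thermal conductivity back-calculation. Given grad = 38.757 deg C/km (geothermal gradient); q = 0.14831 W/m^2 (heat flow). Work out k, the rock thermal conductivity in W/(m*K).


k = q / (grad / 1000)
k = 0.14831 / (38.757 / 1000)
k = 3.8267 W/(m*K)


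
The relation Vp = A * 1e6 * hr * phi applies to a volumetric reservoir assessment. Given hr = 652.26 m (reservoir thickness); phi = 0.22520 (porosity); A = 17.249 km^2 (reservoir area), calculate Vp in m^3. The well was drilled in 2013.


Vp = A * 1e6 * hr * phi
Vp = 17.249 * 1e6 * 652.26 * 0.22520
Vp = 2.5337e+09 m^3


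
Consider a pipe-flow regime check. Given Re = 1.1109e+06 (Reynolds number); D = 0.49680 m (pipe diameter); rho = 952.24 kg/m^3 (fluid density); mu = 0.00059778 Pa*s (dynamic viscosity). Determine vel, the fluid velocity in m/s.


vel = Re * mu / (rho * D)
vel = 1.1109e+06 * 0.00059778 / (952.24 * 0.49680)
vel = 1.4037 m/s


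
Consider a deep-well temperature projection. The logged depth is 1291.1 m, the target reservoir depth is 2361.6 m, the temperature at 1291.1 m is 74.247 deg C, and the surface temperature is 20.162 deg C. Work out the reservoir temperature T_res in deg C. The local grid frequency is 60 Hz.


Step 1: grad = (T_d1 - T_surf)/d1 * 1000 = (74.247 - 20.162)/1291.1 * 1000 = 41.89064 deg C/km
Step 2: T_res = T_surf + grad*d2/1000 = 20.162 + 41.89064*2361.6/1000 = 119.09 deg C
T_res = 119.09 deg C


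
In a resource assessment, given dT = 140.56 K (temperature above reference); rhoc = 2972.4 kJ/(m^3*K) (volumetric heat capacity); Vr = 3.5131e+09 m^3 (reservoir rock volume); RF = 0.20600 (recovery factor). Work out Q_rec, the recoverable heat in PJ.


Step 1: Q_s = Vr*rhoc*dT/1e12 = 3.5131e+09*2972.4*140.56/1e12 = 1467.775 PJ
Step 2: Q_rec = Q_s * RF = 1467.775 * 0.206 = 302.36 PJ
Q_rec = 302.36 PJ


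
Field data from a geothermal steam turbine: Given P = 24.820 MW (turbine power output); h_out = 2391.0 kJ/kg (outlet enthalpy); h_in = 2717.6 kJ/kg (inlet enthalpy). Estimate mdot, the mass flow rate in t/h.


mdot = P * 1000 / (h_in - h_out)
mdot = 24.820 * 1000 / (2717.6 - 2391.0)
mdot = 75.99510 kg/s
Convert: 75.99510 kg/s * 3.6 = 273.58 t/h
mdot = 273.58 t/h


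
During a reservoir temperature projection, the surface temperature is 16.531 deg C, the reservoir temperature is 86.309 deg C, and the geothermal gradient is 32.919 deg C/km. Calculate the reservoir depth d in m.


d = (T_res - T_surf) / grad * 1000
d = (86.309 - 16.531) / 32.919 * 1000
d = 2119.7 m


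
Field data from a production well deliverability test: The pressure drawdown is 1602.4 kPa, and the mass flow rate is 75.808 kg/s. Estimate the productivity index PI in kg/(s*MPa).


PI = mdot * 1000 / dP
PI = 75.808 * 1000 / 1602.4
PI = 47.309 kg/(s*MPa)


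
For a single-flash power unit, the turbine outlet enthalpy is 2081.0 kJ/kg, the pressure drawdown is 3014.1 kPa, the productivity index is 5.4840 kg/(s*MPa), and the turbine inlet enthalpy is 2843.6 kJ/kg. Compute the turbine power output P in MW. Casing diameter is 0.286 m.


Step 1: mdot = PI * dP / 1000 = 5.484 * 3014.1 / 1000 = 16.52932 kg/s
Step 2: P = mdot*(h_in - h_out)/1000 = 16.52932*(2843.6 - 2081.0)/1000 = 12.605 MW
P = 12.605 MW


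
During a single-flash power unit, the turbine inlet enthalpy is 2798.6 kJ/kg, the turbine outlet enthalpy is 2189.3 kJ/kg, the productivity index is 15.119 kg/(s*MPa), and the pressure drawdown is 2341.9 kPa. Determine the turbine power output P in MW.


Step 1: mdot = PI * dP / 1000 = 15.119 * 2341.9 / 1000 = 35.40719 kg/s
Step 2: P = mdot*(h_in - h_out)/1000 = 35.40719*(2798.6 - 2189.3)/1000 = 21.574 MW
P = 21.574 MW


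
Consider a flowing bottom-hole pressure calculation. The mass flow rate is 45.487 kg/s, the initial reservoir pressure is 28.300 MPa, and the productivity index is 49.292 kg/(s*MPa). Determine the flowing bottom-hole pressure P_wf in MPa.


P_wf = P_i - mdot / PI
P_wf = 28.300 - 45.487 / 49.292
P_wf = 27.377 MPa


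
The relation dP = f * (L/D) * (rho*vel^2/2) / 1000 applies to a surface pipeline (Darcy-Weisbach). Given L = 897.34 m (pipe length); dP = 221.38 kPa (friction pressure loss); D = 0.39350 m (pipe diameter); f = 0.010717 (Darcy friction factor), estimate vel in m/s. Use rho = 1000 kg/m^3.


vel = sqrt(dP*1000*2*D / (f*L*rho))
vel = sqrt(221.38*1000*2*0.39350 / (0.010717*897.34*1000))
vel = 4.2564 m/s


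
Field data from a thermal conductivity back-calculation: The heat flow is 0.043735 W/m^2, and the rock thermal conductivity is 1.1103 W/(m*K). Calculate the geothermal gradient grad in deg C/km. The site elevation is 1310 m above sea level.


grad = q / k * 1000
grad = 0.043735 / 1.1103 * 1000
grad = 39.390 deg C/km


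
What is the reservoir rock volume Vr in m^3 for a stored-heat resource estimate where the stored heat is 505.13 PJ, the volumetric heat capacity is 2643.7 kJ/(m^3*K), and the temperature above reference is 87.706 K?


Vr = Q_s * 1e12 / (rhoc * dT)
Vr = 505.13 * 1e12 / (2643.7 * 87.706)
Vr = 2.1785e+09 m^3


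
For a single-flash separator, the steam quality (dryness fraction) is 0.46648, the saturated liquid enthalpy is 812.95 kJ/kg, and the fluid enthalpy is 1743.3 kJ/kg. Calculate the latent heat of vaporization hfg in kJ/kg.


hfg = (h - hf) / x
hfg = (1743.3 - 812.95) / 0.46648
hfg = 1994.4 kJ/kg


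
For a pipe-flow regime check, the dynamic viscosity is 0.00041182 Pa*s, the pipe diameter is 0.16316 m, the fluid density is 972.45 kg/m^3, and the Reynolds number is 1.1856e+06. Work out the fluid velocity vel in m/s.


vel = Re * mu / (rho * D)
vel = 1.1856e+06 * 0.00041182 / (972.45 * 0.16316)
vel = 3.0773 m/s


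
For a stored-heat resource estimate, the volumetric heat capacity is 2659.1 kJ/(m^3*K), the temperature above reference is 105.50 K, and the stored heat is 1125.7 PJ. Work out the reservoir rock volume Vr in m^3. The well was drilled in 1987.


Vr = Q_s * 1e12 / (rhoc * dT)
Vr = 1125.7 * 1e12 / (2659.1 * 105.50)
Vr = 4.0127e+09 m^3


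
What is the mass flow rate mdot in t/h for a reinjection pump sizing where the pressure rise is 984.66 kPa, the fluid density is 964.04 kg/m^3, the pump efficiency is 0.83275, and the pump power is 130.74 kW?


mdot = P_pump * rho * eta / dP
mdot = 130.74 * 964.04 * 0.83275 / 984.66
mdot = 106.5938 kg/s
Convert: 106.5938 kg/s * 3.6 = 383.74 t/h
mdot = 383.74 t/h


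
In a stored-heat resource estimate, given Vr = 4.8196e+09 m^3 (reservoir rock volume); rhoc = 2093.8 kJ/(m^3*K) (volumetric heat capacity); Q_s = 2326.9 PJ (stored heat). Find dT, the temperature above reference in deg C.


dT = Q_s * 1e12 / (Vr * rhoc)
dT = 2326.9 * 1e12 / (4.8196e+09 * 2093.8)
dT = 230.5853 K
Convert (temperature difference, 1 K = 1 deg C): 230.5853 K = 230.5853 deg C
dT = 230.59 deg C


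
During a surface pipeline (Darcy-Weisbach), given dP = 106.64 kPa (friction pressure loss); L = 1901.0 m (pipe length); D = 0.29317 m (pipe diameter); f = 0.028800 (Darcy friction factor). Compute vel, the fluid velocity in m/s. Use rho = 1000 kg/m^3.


vel = sqrt(dP*1000*2*D / (f*L*rho))
vel = sqrt(106.64*1000*2*0.29317 / (0.028800*1901.0*1000))
vel = 1.0687 m/s


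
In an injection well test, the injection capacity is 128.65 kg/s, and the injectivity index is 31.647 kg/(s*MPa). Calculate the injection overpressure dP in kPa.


dP = mdot * 1000 / II
dP = 128.65 * 1000 / 31.647
dP = 4065.2 kPa


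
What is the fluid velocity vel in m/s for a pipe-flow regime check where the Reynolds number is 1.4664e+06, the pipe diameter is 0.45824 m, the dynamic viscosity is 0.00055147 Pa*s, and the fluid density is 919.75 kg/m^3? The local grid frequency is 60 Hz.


vel = Re * mu / (rho * D)
vel = 1.4664e+06 * 0.00055147 / (919.75 * 0.45824)
vel = 1.9187 m/s


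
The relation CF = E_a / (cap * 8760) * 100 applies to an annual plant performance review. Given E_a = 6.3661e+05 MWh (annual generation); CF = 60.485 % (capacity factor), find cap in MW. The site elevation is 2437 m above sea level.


cap = E_a / (CF/100 * 8760)
cap = 6.3661e+05 / (60.485/100 * 8760)
cap = 120.15 MW


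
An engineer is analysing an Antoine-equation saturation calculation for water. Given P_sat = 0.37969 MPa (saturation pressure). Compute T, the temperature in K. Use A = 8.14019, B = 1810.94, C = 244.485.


T = B / (A - log10(P_sat * 760 / 0.101325)) - C
T = 1810.94 / (8.14019 - log10(0.37969 * 760 / 0.101325)) - 244.485
T = 142.0003 deg C
Convert to K: 142.0003 + 273.15 = 415.15 K
T = 415.15 K


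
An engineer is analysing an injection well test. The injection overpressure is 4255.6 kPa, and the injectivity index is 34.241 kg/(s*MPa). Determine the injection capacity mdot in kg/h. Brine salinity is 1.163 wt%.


mdot = II * dP / 1000
mdot = 34.241 * 4255.6 / 1000
mdot = 145.7160 kg/s
Convert: 145.7160 kg/s * 3600.0 = 5.2458e+05 kg/h
mdot = 5.2458e+05 kg/h


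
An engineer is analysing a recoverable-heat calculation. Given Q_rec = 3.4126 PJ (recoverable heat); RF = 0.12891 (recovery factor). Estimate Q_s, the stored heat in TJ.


Q_s = Q_rec / RF
Q_s = 3.4126 / 0.12891
Q_s = 26.47273 PJ
Convert: 26.47273 PJ * 1000.0 = 26473 TJ
Q_s = 26473 TJ


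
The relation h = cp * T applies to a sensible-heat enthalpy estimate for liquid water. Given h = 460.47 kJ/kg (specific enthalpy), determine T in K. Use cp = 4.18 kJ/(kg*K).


T = h / cp
T = 460.47 / 4.18
T = 110.1603 deg C
Convert to K: 110.1603 + 273.15 = 383.31 K
T = 383.31 K


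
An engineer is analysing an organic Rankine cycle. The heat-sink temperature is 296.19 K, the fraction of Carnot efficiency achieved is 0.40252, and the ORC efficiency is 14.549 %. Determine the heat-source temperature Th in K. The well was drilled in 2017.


Th = Tc / (1 - (eta_orc/100)/f)
Th = 296.19 / (1 - (14.549/100)/0.40252)
Th = 463.85 K


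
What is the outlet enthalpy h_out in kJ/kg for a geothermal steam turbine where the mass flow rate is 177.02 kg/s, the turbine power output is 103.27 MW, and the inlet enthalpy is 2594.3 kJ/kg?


h_out = h_in - P * 1000 / mdot
h_out = 2594.3 - 103.27 * 1000 / 177.02
h_out = 2010.9 kJ/kg


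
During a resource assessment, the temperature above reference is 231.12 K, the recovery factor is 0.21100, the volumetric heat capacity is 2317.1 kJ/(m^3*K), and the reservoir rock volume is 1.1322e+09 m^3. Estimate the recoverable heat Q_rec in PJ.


Step 1: Q_s = Vr*rhoc*dT/1e12 = 1.1322e+09*2317.1*231.12/1e12 = 606.3250 PJ
Step 2: Q_rec = Q_s * RF = 606.3250 * 0.211 = 127.93 PJ
Q_rec = 127.93 PJ


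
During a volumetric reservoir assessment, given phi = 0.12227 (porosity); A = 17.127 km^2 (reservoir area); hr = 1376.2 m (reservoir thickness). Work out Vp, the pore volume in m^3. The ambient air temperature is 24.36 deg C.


Vp = A * 1e6 * hr * phi
Vp = 17.127 * 1e6 * 1376.2 * 0.12227
Vp = 2.8819e+09 m^3


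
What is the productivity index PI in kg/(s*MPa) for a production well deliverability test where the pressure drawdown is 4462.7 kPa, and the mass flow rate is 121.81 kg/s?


PI = mdot * 1000 / dP
PI = 121.81 * 1000 / 4462.7
PI = 27.295 kg/(s*MPa)


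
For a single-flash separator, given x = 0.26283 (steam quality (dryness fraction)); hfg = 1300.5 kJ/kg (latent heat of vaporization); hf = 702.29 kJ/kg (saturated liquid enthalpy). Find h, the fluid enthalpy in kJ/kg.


h = hf + x * hfg
h = 702.29 + 0.26283 * 1300.5
h = 1044.1 kJ/kg


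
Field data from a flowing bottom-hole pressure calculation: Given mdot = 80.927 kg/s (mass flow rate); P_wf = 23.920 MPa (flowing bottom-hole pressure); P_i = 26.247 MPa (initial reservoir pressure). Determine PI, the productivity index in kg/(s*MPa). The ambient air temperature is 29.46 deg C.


PI = mdot / (P_i - P_wf)
PI = 80.927 / (26.247 - 23.920)
PI = 34.777 kg/(s*MPa)


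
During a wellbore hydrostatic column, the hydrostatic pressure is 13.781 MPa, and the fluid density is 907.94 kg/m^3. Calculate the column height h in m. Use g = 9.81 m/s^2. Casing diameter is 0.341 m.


h = P * 1e6 / (g * rho)
h = 13.781 * 1e6 / (9.81 * 907.94)
h = 1547.2 m


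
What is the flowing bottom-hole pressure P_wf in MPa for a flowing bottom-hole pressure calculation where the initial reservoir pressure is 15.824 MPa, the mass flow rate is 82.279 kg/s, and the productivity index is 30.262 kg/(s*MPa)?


P_wf = P_i - mdot / PI
P_wf = 15.824 - 82.279 / 30.262
P_wf = 13.105 MPa


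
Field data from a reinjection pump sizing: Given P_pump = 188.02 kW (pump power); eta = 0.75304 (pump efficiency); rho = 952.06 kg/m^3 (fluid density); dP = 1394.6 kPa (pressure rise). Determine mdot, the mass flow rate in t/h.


mdot = P_pump * rho * eta / dP
mdot = 188.02 * 952.06 * 0.75304 / 1394.6
mdot = 96.65777 kg/s
Convert: 96.65777 kg/s * 3.6 = 347.97 t/h
mdot = 347.97 t/h


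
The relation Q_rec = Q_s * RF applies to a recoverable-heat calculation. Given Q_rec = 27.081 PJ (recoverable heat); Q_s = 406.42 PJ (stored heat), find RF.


RF = Q_rec / Q_s
RF = 27.081 / 406.42
RF = 0.066633


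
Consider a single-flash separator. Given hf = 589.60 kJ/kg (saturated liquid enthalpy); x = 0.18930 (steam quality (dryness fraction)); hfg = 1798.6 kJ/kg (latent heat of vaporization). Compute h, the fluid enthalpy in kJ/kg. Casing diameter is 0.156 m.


h = hf + x * hfg
h = 589.60 + 0.18930 * 1798.6
h = 930.07 kJ/kg


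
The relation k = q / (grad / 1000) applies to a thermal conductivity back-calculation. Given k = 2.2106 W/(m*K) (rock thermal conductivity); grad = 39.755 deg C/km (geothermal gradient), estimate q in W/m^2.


q = k * grad / 1000
q = 2.2106 * 39.755 / 1000
q = 0.087882 W/m^2


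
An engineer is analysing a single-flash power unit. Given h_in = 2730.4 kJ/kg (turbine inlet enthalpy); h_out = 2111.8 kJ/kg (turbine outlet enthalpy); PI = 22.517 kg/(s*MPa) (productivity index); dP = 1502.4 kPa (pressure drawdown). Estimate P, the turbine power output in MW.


Step 1: mdot = PI * dP / 1000 = 22.517 * 1502.4 / 1000 = 33.82954 kg/s
Step 2: P = mdot*(h_in - h_out)/1000 = 33.82954*(2730.4 - 2111.8)/1000 = 20.927 MW
P = 20.927 MW


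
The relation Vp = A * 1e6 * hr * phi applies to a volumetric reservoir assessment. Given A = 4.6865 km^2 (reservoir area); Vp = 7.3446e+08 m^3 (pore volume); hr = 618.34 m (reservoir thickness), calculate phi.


phi = Vp / (A * 1e6 * hr)
phi = 7.3446e+08 / (4.6865 * 1e6 * 618.34)
phi = 0.25345


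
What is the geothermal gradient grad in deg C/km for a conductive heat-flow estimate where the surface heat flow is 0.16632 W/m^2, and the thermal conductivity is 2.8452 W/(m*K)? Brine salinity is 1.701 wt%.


grad = q * 1000 / k
grad = 0.16632 * 1000 / 2.8452
grad = 58.456 deg C/km


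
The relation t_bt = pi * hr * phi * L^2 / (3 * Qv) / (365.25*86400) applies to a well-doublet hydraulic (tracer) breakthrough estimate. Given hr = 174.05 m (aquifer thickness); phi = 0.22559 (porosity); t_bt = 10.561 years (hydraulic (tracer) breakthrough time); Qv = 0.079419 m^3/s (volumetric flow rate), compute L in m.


L = sqrt(t_bt*365.25*86400*3*Qv / (pi*hr*phi))
L = sqrt(10.561*365.25*86400*3*0.079419 / (pi*174.05*0.22559))
L = 802.33 m


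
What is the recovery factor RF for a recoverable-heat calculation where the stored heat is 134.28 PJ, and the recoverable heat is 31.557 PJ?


RF = Q_rec / Q_s
RF = 31.557 / 134.28
RF = 0.23501


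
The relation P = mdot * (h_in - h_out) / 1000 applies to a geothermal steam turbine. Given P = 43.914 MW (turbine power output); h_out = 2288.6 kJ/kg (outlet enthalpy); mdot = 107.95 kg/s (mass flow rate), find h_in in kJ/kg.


h_in = h_out + P * 1000 / mdot
h_in = 2288.6 + 43.914 * 1000 / 107.95
h_in = 2695.4 kJ/kg


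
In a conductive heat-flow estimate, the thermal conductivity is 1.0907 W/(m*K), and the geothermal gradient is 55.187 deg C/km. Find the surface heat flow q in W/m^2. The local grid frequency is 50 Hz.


q = k * grad / 1000
q = 1.0907 * 55.187 / 1000
q = 0.060192 W/m^2


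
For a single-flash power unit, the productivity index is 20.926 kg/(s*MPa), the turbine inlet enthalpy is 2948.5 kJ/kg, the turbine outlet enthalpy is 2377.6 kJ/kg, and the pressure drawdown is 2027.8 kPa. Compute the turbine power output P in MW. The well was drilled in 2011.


Step 1: mdot = PI * dP / 1000 = 20.926 * 2027.8 / 1000 = 42.43374 kg/s
Step 2: P = mdot*(h_in - h_out)/1000 = 42.43374*(2948.5 - 2377.6)/1000 = 24.225 MW
P = 24.225 MW


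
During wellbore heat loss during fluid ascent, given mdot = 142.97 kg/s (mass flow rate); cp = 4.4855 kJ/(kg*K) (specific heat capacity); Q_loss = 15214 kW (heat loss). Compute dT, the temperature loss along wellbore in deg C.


dT = Q_loss / (mdot * cp)
dT = 15214 / (142.97 * 4.4855)
dT = 23.72398 K
Convert (temperature difference, 1 K = 1 deg C): 23.72398 K = 23.72398 deg C
dT = 23.724 deg C


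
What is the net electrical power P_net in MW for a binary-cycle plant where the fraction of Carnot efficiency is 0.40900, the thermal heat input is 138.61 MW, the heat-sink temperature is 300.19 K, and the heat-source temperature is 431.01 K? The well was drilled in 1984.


Step 1: eta = (1 - Tc/Th)*f = (1 - 300.19/431.01)*0.409 = 0.1241395
Step 2: P_net = eta * Q_in = 0.1241395 * 138.61 = 17.207 MW
P_net = 17.207 MW


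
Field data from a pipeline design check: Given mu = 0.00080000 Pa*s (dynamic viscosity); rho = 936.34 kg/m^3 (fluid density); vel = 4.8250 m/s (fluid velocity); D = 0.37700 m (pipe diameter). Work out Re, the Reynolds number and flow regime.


Step 1: Re = rho*vel*D/mu = 936.34*4.825*0.377/0.0008 = 2.1290e+06
Step 2: Re = 2.1290e+06 > 4000, so flow is turbulent.
Re = 2.1290e+06 (turbulent)


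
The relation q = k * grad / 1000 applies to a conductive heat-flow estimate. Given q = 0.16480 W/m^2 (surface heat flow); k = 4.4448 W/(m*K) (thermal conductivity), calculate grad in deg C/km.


grad = q * 1000 / k
grad = 0.16480 * 1000 / 4.4448
grad = 37.077 deg C/km


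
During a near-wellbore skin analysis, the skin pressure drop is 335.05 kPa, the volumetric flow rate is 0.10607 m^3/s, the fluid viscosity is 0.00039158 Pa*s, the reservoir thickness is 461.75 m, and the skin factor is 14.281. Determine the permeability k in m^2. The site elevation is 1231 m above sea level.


k = S*q*mu / (2*pi*dP_s*1000*hr)
k = 14.281*0.10607*0.00039158 / (2*pi*335.05*1000*461.75)
k = 6.1020e-13 m^2


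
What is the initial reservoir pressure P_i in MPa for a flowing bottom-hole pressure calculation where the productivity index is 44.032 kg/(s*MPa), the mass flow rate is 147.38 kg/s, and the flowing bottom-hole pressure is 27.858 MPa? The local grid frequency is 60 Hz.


P_i = P_wf + mdot / PI
P_i = 27.858 + 147.38 / 44.032
P_i = 31.205 MPa


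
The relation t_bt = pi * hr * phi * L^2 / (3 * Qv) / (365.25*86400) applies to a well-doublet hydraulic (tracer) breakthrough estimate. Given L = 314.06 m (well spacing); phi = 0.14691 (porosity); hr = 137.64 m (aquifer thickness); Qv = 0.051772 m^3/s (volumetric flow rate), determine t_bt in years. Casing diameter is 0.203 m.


t_bt = pi * hr * phi * L^2 / (3 * Qv) / (365.25*86400)
t_bt = pi * 137.64 * 0.14691 * 314.06^2 / (3 * 0.051772) / (365.25*86400)
t_bt = 1.2784 years


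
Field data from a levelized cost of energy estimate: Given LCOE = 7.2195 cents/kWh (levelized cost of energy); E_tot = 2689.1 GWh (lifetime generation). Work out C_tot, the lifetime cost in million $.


C_tot = LCOE / 100 * E_tot
C_tot = 7.2195 / 100 * 2689.1
C_tot = 194.14 million $


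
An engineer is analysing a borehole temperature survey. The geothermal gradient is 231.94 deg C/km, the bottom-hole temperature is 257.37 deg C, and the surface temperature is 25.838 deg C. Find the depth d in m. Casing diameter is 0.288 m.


d = (T_d - T_surf) / grad * 1000
d = (257.37 - 25.838) / 231.94 * 1000
d = 998.24 m


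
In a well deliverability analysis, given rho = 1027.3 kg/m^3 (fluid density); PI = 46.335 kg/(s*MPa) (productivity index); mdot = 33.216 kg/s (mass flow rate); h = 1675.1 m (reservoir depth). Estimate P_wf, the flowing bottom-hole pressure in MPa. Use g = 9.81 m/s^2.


Step 1: P_i = rho*g*h/1e6 = 1027.3*9.81*1675.1/1e6 = 16.88134 MPa
Step 2: P_wf = P_i - mdot/PI = 16.88134 - 33.216/46.335 = 16.164 MPa
P_wf = 16.164 MPa


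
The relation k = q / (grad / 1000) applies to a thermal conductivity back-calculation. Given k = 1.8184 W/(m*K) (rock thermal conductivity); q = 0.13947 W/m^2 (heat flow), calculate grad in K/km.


grad = q / k * 1000
grad = 0.13947 / 1.8184 * 1000
grad = 76.69930 deg C/km
Convert: 76.69930 deg C/km * 1.0 = 76.699 K/km
grad = 76.699 K/km


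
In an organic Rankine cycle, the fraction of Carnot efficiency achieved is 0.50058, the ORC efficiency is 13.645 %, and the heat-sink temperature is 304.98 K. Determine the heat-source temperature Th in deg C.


Th = Tc / (1 - (eta_orc/100)/f)
Th = 304.98 / (1 - (13.645/100)/0.50058)
Th = 419.2648 K
Convert to deg C: 419.2648 - 273.15 = 146.11 deg C
Th = 146.11 deg C


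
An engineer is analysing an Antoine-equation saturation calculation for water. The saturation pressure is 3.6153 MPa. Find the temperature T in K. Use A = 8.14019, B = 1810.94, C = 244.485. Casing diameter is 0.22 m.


T = B / (A - log10(P_sat * 760 / 0.101325)) - C
T = 1810.94 / (8.14019 - log10(3.6153 * 760 / 0.101325)) - 244.485
T = 244.0408 deg C
Convert to K: 244.0408 + 273.15 = 517.19 K
T = 517.19 K


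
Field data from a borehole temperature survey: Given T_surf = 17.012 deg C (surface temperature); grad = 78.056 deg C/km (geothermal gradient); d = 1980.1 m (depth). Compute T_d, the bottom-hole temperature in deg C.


T_d = T_surf + grad * d / 1000
T_d = 17.012 + 78.056 * 1980.1 / 1000
T_d = 171.57 deg C


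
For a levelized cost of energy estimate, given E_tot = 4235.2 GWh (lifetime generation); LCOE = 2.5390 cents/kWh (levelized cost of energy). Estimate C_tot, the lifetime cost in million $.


C_tot = LCOE / 100 * E_tot
C_tot = 2.5390 / 100 * 4235.2
C_tot = 107.53 million $


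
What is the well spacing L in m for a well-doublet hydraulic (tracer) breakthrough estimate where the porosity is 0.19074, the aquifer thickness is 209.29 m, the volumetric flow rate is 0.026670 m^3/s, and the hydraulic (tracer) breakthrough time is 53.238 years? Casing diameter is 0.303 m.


L = sqrt(t_bt*365.25*86400*3*Qv / (pi*hr*phi))
L = sqrt(53.238*365.25*86400*3*0.026670 / (pi*209.29*0.19074))
L = 1035.3 m


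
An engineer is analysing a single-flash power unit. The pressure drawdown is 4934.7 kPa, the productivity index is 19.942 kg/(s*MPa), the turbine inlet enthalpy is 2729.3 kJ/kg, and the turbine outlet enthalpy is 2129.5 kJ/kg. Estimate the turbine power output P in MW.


Step 1: mdot = PI * dP / 1000 = 19.942 * 4934.7 / 1000 = 98.40779 kg/s
Step 2: P = mdot*(h_in - h_out)/1000 = 98.40779*(2729.3 - 2129.5)/1000 = 59.025 MW
P = 59.025 MW


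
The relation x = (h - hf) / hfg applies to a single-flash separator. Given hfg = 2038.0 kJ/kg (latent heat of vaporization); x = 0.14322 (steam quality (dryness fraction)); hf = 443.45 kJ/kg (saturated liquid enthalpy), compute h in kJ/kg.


h = hf + x * hfg
h = 443.45 + 0.14322 * 2038.0
h = 735.33 kJ/kg


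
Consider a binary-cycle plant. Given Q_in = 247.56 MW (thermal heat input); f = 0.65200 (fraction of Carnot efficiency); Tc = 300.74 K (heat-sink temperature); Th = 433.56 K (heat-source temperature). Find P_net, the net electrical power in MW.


Step 1: eta = (1 - Tc/Th)*f = (1 - 300.74/433.56)*0.652 = 0.1997385
Step 2: P_net = eta * Q_in = 0.1997385 * 247.56 = 49.447 MW
P_net = 49.447 MW


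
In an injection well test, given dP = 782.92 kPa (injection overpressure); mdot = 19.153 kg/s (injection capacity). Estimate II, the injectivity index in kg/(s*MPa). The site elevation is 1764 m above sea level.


II = mdot * 1000 / dP
II = 19.153 * 1000 / 782.92
II = 24.464 kg/(s*MPa)


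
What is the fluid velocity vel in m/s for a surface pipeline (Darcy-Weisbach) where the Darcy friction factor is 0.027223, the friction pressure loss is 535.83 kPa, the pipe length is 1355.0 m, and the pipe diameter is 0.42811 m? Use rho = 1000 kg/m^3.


vel = sqrt(dP*1000*2*D / (f*L*rho))
vel = sqrt(535.83*1000*2*0.42811 / (0.027223*1355.0*1000))
vel = 3.5267 m/s


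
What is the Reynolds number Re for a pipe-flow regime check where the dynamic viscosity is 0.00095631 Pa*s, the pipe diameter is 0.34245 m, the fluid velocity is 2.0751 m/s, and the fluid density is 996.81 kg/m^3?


Re = rho * vel * D / mu
Re = 996.81 * 2.0751 * 0.34245 / 0.00095631
Re = 7.4071e+05


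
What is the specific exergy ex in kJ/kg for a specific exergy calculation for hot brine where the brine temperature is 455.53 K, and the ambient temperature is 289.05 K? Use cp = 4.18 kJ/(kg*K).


ex = cp * ((T_b - T_0) - T_0 * ln(T_b/T_0))
ex = 4.18 * ((455.53 - 289.05) - 289.05 * ln(455.53/289.05))
ex = 146.31 kJ/kg


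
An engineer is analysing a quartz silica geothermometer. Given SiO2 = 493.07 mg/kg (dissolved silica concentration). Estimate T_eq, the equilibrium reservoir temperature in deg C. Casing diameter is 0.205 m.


T_eq = 1309 / (5.19 - log10(SiO2)) - 273.15
T_eq = 1309 / (5.19 - log10(493.07)) - 273.15
T_eq = 251.06 deg C


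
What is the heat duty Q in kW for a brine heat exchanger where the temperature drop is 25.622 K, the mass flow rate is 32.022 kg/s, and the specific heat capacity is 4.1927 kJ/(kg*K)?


Q = mdot * cp * dT / 1000
Q = 32.022 * 4.1927 * 25.622 / 1000
Q = 3.439975 MW
Convert: 3.439975 MW * 1000.0 = 3440.0 kW
Q = 3440.0 kW


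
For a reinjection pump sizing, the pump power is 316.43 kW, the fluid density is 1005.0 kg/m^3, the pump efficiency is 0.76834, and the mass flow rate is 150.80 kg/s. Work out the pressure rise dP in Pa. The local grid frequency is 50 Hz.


dP = P_pump * rho * eta / mdot
dP = 316.43 * 1005.0 * 0.76834 / 150.80
dP = 1620.301 kPa
Convert: 1620.301 kPa * 1000.0 = 1.6203e+06 Pa
dP = 1.6203e+06 Pa


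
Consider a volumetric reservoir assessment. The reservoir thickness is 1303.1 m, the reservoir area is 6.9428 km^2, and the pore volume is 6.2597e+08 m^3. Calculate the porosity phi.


phi = Vp / (A * 1e6 * hr)
phi = 6.2597e+08 / (6.9428 * 1e6 * 1303.1)
phi = 0.069190
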